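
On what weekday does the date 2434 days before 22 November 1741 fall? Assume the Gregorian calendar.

Friday

First find the weekday of Nov 22, 1741. Doomsday rule: the anchor day for the 1700s is Sunday. For year 41: 41÷12 = 3 r 5, and 5÷4 = 1, so 3+5+1 = 9.
Sunday + 9 ≡ Tuesday — that's 1741's doomsday.
In November the doomsday date is Nov 7.
Nov 22 is 15 days after Nov 7; 15 mod 7 = 1, so Tuesday + 1 = Wednesday.
2434 mod 7 = 5, so 2434 days before a Wednesday is Wednesday − 5 = Friday.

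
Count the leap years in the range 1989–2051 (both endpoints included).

Multiples of 4 in [1989,2051]: 15.
Of those, multiples of 100: 1 (not leap unless ÷400).
Multiples of 400: 1.
Leap years = 15 − 1 + 1 = 15.

15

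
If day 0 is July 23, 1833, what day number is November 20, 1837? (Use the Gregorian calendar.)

Jul 23, 1833 → Jul 23, 1834: 365 days.
Jul 23, 1834 → Jul 23, 1835: 365 days.
Jul 23, 1835 → Jul 23, 1836: 366 days (Feb 29, 1836 is in that span).
Jul 23, 1836 → Jul 23, 1837: 365 days.
Jul 23, 1837 → Aug 23, 1837: 31 days (July has 31).
Aug 23, 1837 → Sep 23, 1837: 31 days (August has 31).
Sep 23, 1837 → Oct 23, 1837: 30 days (September has 30).
Oct 23, 1837 → Nov 20, 1837: 28 days.
Total: 1581 days.

1581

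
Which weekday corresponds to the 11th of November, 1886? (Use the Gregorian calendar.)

Thursday

Doomsday rule: the anchor day for the 1800s is Friday. For year 86: 86÷12 = 7 r 2, and 2÷4 = 0, so 7+2+0 = 9.
Friday + 9 ≡ Sunday — that's 1886's doomsday.
In November the doomsday date is Nov 7.
Nov 11 is 4 days after Nov 7; 4 mod 7 = 4, so Sunday + 4 = Thursday.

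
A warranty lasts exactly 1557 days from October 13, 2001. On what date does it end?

+365 (one year) → Oct 13, 2002 (1192 left).
+365 (one year) → Oct 13, 2003 (827 left).
+366 (one year; includes Feb 29, 2004) → Oct 13, 2004 (461 left).
+365 (one year) → Oct 13, 2005 (96 left).
Oct has 31 days: +19 → Nov 1, 2005 (77 left).
Nov has 30 days: +30 → Dec 1, 2005 (47 left).
Dec has 31 days: +31 → Jan 1, 2006 (16 left).
+16 → Jan 17, 2006.

January 17, 2006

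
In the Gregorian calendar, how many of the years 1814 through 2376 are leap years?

Multiples of 4 in [1814,2376]: 141.
Of those, multiples of 100: 5 (not leap unless ÷400).
Multiples of 400: 1.
Leap years = 141 − 5 + 1 = 137.

137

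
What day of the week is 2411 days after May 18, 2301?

Tuesday

May 18, 2301 is a Saturday.
2411 mod 7 = 3, so 2411 days after a Saturday is Saturday + 3 = Tuesday.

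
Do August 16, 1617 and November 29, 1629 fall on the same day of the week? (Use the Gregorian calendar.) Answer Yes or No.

From Aug 16, 1617 to Nov 29, 1629 is 4488 days.
4488 mod 7 = 1, so they are different weekdays.
(Aug 16, 1617 is a Wednesday; Nov 29, 1629 is a Thursday.)

No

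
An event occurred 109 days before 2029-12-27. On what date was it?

September 9, 2029

−27 → Nov 30, 2029 (end of Nov, 30 days; 82 left).
−30 → Oct 31, 2029 (end of Oct, 31 days; 52 left).
−31 → Sep 30, 2029 (end of Sep, 30 days; 21 left).
−21 → Sep 9, 2029.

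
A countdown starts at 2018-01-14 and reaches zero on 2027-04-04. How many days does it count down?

Jan 14, 2018 → Jan 14, 2019: 365 days.
Jan 14, 2019 → Jan 14, 2020: 365 days.
Jan 14, 2020 → Jan 14, 2021: 366 days (Feb 29, 2020 is in that span).
Jan 14, 2021 → Jan 14, 2022: 365 days.
Jan 14, 2022 → Jan 14, 2023: 365 days.
Jan 14, 2023 → Jan 14, 2024: 365 days.
Jan 14, 2024 → Jan 14, 2025: 366 days (Feb 29, 2024 is in that span).
Jan 14, 2025 → Jan 14, 2026: 365 days.
Jan 14, 2026 → Jan 14, 2027: 365 days.
Jan 14, 2027 → Feb 14, 2027: 31 days (January has 31).
Feb 14, 2027 → Mar 14, 2027: 28 days (February has 28).
Mar 14, 2027 → Apr 4, 2027: 21 days.
Total: 3367 days.

3367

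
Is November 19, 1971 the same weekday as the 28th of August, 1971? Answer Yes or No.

From Aug 28, 1971 to Nov 19, 1971 is 83 days.
83 mod 7 = 6, so they are different weekdays.
(Aug 28, 1971 is a Saturday; Nov 19, 1971 is a Friday.)

No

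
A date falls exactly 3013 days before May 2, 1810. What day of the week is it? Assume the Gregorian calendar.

Sunday

May 2, 1810 is a Wednesday.
3013 mod 7 = 3, so 3013 days before a Wednesday is Wednesday − 3 = Sunday.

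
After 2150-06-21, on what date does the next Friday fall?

Jun 21, 2150 is a Sunday.
From Sunday to the next Friday is 5 days.
Jun 21, 2150 + 5 = Jun 26, 2150.

June 26, 2150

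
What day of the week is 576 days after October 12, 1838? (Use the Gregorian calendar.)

Oct 12, 1838 is a Friday.
576 mod 7 = 2, so 576 days after a Friday is Friday + 2 = Sunday.

Sunday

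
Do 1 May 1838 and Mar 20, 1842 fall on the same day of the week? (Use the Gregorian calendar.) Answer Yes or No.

From May 1, 1838 to Mar 20, 1842 is 1419 days.
1419 mod 7 = 5, so they are different weekdays.
(May 1, 1838 is a Tuesday; Mar 20, 1842 is a Sunday.)

No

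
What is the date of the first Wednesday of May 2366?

May 1, 2366 is a Sunday.
The first Wednesday is therefore May 4 (3 days later).

May 4, 2366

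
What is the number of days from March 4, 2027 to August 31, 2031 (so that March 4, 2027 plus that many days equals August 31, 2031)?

1641

Mar 4, 2027 → Mar 4, 2028: 366 days (Feb 29, 2028 is in that span).
Mar 4, 2028 → Mar 4, 2029: 365 days.
Mar 4, 2029 → Mar 4, 2030: 365 days.
Mar 4, 2030 → Mar 4, 2031: 365 days.
Mar 4, 2031 → Apr 4, 2031: 31 days (March has 31).
Apr 4, 2031 → May 4, 2031: 30 days (April has 30).
May 4, 2031 → Jun 4, 2031: 31 days (May has 31).
Jun 4, 2031 → Jul 4, 2031: 30 days (June has 30).
Jul 4, 2031 → Aug 4, 2031: 31 days (July has 31).
Aug 4, 2031 → Aug 31, 2031: 27 days.
Total: 1641 days.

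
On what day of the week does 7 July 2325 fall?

Tuesday

Doomsday rule: the anchor day for the 2300s is Wednesday. For year 25: 25÷12 = 2 r 1, and 1÷4 = 0, so 2+1+0 = 3.
Wednesday + 3 ≡ Saturday — that's 2325's doomsday.
In July the doomsday date is Jul 11.
Jul 7 is 4 days before Jul 11; 4 mod 7 = 4, so Saturday − 4 = Tuesday.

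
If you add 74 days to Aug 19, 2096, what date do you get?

November 1, 2096

Aug has 31 days: +13 → Sep 1, 2096 (61 left).
Sep has 30 days: +30 → Oct 1, 2096 (31 left).
Oct has 31 days: +31 → Nov 1, 2096 (0 left).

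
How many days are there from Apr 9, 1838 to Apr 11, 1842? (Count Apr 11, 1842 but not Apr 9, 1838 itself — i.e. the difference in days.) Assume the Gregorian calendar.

Apr 9, 1838 → Apr 9, 1839: 365 days.
Apr 9, 1839 → Apr 9, 1840: 366 days (Feb 29, 1840 is in that span).
Apr 9, 1840 → Apr 9, 1841: 365 days.
Apr 9, 1841 → May 9, 1841: 30 days (April has 30).
May 9, 1841 → Jun 9, 1841: 31 days (May has 31).
Jun 9, 1841 → Jul 9, 1841: 30 days (June has 30).
Jul 9, 1841 → Aug 9, 1841: 31 days (July has 31).
Aug 9, 1841 → Sep 9, 1841: 31 days (August has 31).
Sep 9, 1841 → Oct 9, 1841: 30 days (September has 30).
Oct 9, 1841 → Nov 9, 1841: 31 days (October has 31).
Nov 9, 1841 → Dec 9, 1841: 30 days (November has 30).
Dec 9, 1841 → Jan 9, 1842: 31 days (December has 31).
Jan 9, 1842 → Feb 9, 1842: 31 days (January has 31).
Feb 9, 1842 → Mar 9, 1842: 28 days (February has 28).
Mar 9, 1842 → Apr 9, 1842: 31 days (March has 31).
Apr 9, 1842 → Apr 11, 1842: 2 days.
Total: 1463 days.

1463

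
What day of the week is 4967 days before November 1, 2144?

Wednesday

Nov 1, 2144 is a Sunday.
4967 mod 7 = 4, so 4967 days before a Sunday is Sunday − 4 = Wednesday.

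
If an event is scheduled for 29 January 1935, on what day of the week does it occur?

Tuesday

Doomsday rule: the anchor day for the 1900s is Wednesday. For year 35: 35÷12 = 2 r 11, and 11÷4 = 2, so 2+11+2 = 15.
Wednesday + 15 ≡ Thursday — that's 1935's doomsday.
In January the doomsday date is Jan 3 (1935 is not a leap year).
Jan 29 is 26 days after Jan 3; 26 mod 7 = 5, so Thursday + 5 = Tuesday.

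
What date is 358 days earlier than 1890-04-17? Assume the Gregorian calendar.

−17 → Mar 31, 1890 (end of Mar, 31 days; 341 left).
−31 → Feb 28, 1890 (end of Feb, 28 days; 310 left).
−28 → Jan 31, 1890 (end of Jan, 31 days; 282 left).
−31 → Dec 31, 1889 (end of Dec, 31 days; 251 left).
−31 → Nov 30, 1889 (end of Nov, 30 days; 220 left).
−30 → Oct 31, 1889 (end of Oct, 31 days; 190 left).
−31 → Sep 30, 1889 (end of Sep, 30 days; 159 left).
−30 → Aug 31, 1889 (end of Aug, 31 days; 129 left).
−31 → Jul 31, 1889 (end of Jul, 31 days; 98 left).
−31 → Jun 30, 1889 (end of Jun, 30 days; 67 left).
−30 → May 31, 1889 (end of May, 31 days; 37 left).
−31 → Apr 30, 1889 (end of Apr, 30 days; 6 left).
−6 → Apr 24, 1889.

April 24, 1889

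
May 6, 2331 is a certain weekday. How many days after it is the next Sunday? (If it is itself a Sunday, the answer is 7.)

May 6, 2331 is a Wednesday.
From Wednesday to the next Sunday is 4 days.

4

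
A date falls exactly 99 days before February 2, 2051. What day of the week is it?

Feb 2, 2051 is a Thursday.
99 mod 7 = 1, so 99 days before a Thursday is Thursday − 1 = Wednesday.

Wednesday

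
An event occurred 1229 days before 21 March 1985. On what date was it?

November 8, 1981

−365 (one year) → Mar 21, 1984 (864 left).
−366 (one year; includes Feb 29, 1984) → Mar 21, 1983 (498 left).
−365 (one year) → Mar 21, 1982 (133 left).
−21 → Feb 28, 1982 (end of Feb, 28 days; 112 left).
−28 → Jan 31, 1982 (end of Jan, 31 days; 84 left).
−31 → Dec 31, 1981 (end of Dec, 31 days; 53 left).
−31 → Nov 30, 1981 (end of Nov, 30 days; 22 left).
−22 → Nov 8, 1981.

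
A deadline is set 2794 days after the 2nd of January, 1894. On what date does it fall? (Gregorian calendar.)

August 28, 1901

+365 (one year) → Jan 2, 1895 (2429 left).
+365 (one year) → Jan 2, 1896 (2064 left).
+366 (one year; includes Feb 29, 1896) → Jan 2, 1897 (1698 left).
+365 (one year) → Jan 2, 1898 (1333 left).
+365 (one year) → Jan 2, 1899 (968 left).
+365 (one year) → Jan 2, 1900 (603 left).
+365 (one year) → Jan 2, 1901 (238 left).
Jan has 31 days: +30 → Feb 1, 1901 (208 left).
Feb has 28 days: +28 → Mar 1, 1901 (180 left).
Mar has 31 days: +31 → Apr 1, 1901 (149 left).
Apr has 30 days: +30 → May 1, 1901 (119 left).
May has 31 days: +31 → Jun 1, 1901 (88 left).
Jun has 30 days: +30 → Jul 1, 1901 (58 left).
Jul has 31 days: +31 → Aug 1, 1901 (27 left).
+27 → Aug 28, 1901.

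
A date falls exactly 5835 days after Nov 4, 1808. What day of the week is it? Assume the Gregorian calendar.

Tuesday

Nov 4, 1808 is a Friday.
5835 mod 7 = 4, so 5835 days after a Friday is Friday + 4 = Tuesday.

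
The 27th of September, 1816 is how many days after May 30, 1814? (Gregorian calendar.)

851

May 30, 1814 → May 30, 1815: 365 days.
May 30, 1815 → May 30, 1816: 366 days (Feb 29, 1816 is in that span).
May 30, 1816 → Jun 30, 1816: 31 days (May has 31).
Jun 30, 1816 → Jul 30, 1816: 30 days (June has 30).
Jul 30, 1816 → Aug 30, 1816: 31 days (July has 31).
Aug 30, 1816 → Sep 27, 1816: 28 days.
Total: 851 days.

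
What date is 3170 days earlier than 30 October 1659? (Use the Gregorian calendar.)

−365 (one year) → Oct 30, 1658 (2805 left).
−365 (one year) → Oct 30, 1657 (2440 left).
−365 (one year) → Oct 30, 1656 (2075 left).
−366 (one year; includes Feb 29, 1656) → Oct 30, 1655 (1709 left).
−365 (one year) → Oct 30, 1654 (1344 left).
−365 (one year) → Oct 30, 1653 (979 left).
−365 (one year) → Oct 30, 1652 (614 left).
−366 (one year; includes Feb 29, 1652) → Oct 30, 1651 (248 left).
−30 → Sep 30, 1651 (end of Sep, 30 days; 218 left).
−30 → Aug 31, 1651 (end of Aug, 31 days; 188 left).
−31 → Jul 31, 1651 (end of Jul, 31 days; 157 left).
−31 → Jun 30, 1651 (end of Jun, 30 days; 126 left).
−30 → May 31, 1651 (end of May, 31 days; 96 left).
−31 → Apr 30, 1651 (end of Apr, 30 days; 65 left).
−30 → Mar 31, 1651 (end of Mar, 31 days; 35 left).
−31 → Feb 28, 1651 (end of Feb, 28 days; 4 left).
−4 → Feb 24, 1651.

February 24, 1651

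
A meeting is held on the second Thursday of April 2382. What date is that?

April 8, 2382

April 1, 2382 is a Thursday.
The first Thursday is therefore April 1 (same day).
The second Thursday is 1 + 1×7 = April 8.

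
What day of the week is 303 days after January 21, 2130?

Monday

First find the weekday of Jan 21, 2130. Doomsday rule: the anchor day for the 2100s is Sunday. For year 30: 30÷12 = 2 r 6, and 6÷4 = 1, so 2+6+1 = 9.
Sunday + 9 ≡ Tuesday — that's 2130's doomsday.
In January the doomsday date is Jan 3 (2130 is not a leap year).
Jan 21 is 18 days after Jan 3; 18 mod 7 = 4, so Tuesday + 4 = Saturday.
303 mod 7 = 2, so 303 days after a Saturday is Saturday + 2 = Monday.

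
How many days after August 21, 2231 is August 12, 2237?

2183

Aug 21, 2231 → Aug 21, 2232: 366 days (Feb 29, 2232 is in that span).
Aug 21, 2232 → Aug 21, 2233: 365 days.
Aug 21, 2233 → Aug 21, 2234: 365 days.
Aug 21, 2234 → Aug 21, 2235: 365 days.
Aug 21, 2235 → Aug 21, 2236: 366 days (Feb 29, 2236 is in that span).
Aug 21, 2236 → Sep 21, 2236: 31 days (August has 31).
Sep 21, 2236 → Oct 21, 2236: 30 days (September has 30).
Oct 21, 2236 → Nov 21, 2236: 31 days (October has 31).
Nov 21, 2236 → Dec 21, 2236: 30 days (November has 30).
Dec 21, 2236 → Jan 21, 2237: 31 days (December has 31).
Jan 21, 2237 → Feb 21, 2237: 31 days (January has 31).
Feb 21, 2237 → Mar 21, 2237: 28 days (February has 28).
Mar 21, 2237 → Apr 21, 2237: 31 days (March has 31).
Apr 21, 2237 → May 21, 2237: 30 days (April has 30).
May 21, 2237 → Jun 21, 2237: 31 days (May has 31).
Jun 21, 2237 → Jul 21, 2237: 30 days (June has 30).
Jul 21, 2237 → Aug 12, 2237: 22 days.
Total: 2183 days.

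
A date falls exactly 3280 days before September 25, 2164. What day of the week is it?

Friday

First find the weekday of Sep 25, 2164. Doomsday rule: the anchor day for the 2100s is Sunday. For year 64: 64÷12 = 5 r 4, and 4÷4 = 1, so 5+4+1 = 10.
Sunday + 10 ≡ Wednesday — that's 2164's doomsday.
In September the doomsday date is Sep 5.
Sep 25 is 20 days after Sep 5; 20 mod 7 = 6, so Wednesday + 6 = Tuesday.
3280 mod 7 = 4, so 3280 days before a Tuesday is Tuesday − 4 = Friday.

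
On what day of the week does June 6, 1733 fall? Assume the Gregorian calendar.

Saturday

Doomsday rule: the anchor day for the 1700s is Sunday. For year 33: 33÷12 = 2 r 9, and 9÷4 = 2, so 2+9+2 = 13.
Sunday + 13 ≡ Saturday — that's 1733's doomsday.
In June the doomsday date is Jun 6.
Jun 6 is the doomsday itself: Saturday.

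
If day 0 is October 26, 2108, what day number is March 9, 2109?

Oct 26, 2108 → Nov 26, 2108: 31 days (October has 31).
Nov 26, 2108 → Dec 26, 2108: 30 days (November has 30).
Dec 26, 2108 → Jan 26, 2109: 31 days (December has 31).
Jan 26, 2109 → Feb 26, 2109: 31 days (January has 31).
Feb 26, 2109 → Mar 9, 2109: 11 days.
Total: 134 days.

134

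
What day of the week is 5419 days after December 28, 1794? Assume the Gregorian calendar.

First find the weekday of Dec 28, 1794. Doomsday rule: the anchor day for the 1700s is Sunday. For year 94: 94÷12 = 7 r 10, and 10÷4 = 2, so 7+10+2 = 19.
Sunday + 19 ≡ Friday — that's 1794's doomsday.
In December the doomsday date is Dec 12.
Dec 28 is 16 days after Dec 12; 16 mod 7 = 2, so Friday + 2 = Sunday.
5419 mod 7 = 1, so 5419 days after a Sunday is Sunday + 1 = Monday.

Monday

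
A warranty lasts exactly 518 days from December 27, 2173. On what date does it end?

May 29, 2175

+365 (one year) → Dec 27, 2174 (153 left).
Dec has 31 days: +5 → Jan 1, 2175 (148 left).
Jan has 31 days: +31 → Feb 1, 2175 (117 left).
Feb has 28 days: +28 → Mar 1, 2175 (89 left).
Mar has 31 days: +31 → Apr 1, 2175 (58 left).
Apr has 30 days: +30 → May 1, 2175 (28 left).
+28 → May 29, 2175.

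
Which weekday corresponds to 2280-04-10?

Doomsday rule: the anchor day for the 2200s is Friday. For year 80: 80÷12 = 6 r 8, and 8÷4 = 2, so 6+8+2 = 16.
Friday + 16 ≡ Sunday — that's 2280's doomsday.
In April the doomsday date is Apr 4.
Apr 10 is 6 days after Apr 4; 6 mod 7 = 6, so Sunday + 6 = Saturday.

Saturday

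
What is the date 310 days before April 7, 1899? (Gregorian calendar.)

−7 → Mar 31, 1899 (end of Mar, 31 days; 303 left).
−31 → Feb 28, 1899 (end of Feb, 28 days; 272 left).
−28 → Jan 31, 1899 (end of Jan, 31 days; 244 left).
−31 → Dec 31, 1898 (end of Dec, 31 days; 213 left).
−31 → Nov 30, 1898 (end of Nov, 30 days; 182 left).
−30 → Oct 31, 1898 (end of Oct, 31 days; 152 left).
−31 → Sep 30, 1898 (end of Sep, 30 days; 121 left).
−30 → Aug 31, 1898 (end of Aug, 31 days; 91 left).
−31 → Jul 31, 1898 (end of Jul, 31 days; 60 left).
−31 → Jun 30, 1898 (end of Jun, 30 days; 29 left).
−29 → Jun 1, 1898.

June 1, 1898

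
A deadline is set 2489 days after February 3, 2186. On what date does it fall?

+365 (one year) → Feb 3, 2187 (2124 left).
+365 (one year) → Feb 3, 2188 (1759 left).
+366 (one year; includes Feb 29, 2188) → Feb 3, 2189 (1393 left).
+365 (one year) → Feb 3, 2190 (1028 left).
+365 (one year) → Feb 3, 2191 (663 left).
+365 (one year) → Feb 3, 2192 (298 left).
Feb has 29 days: +27 → Mar 1, 2192 (271 left).
Mar has 31 days: +31 → Apr 1, 2192 (240 left).
Apr has 30 days: +30 → May 1, 2192 (210 left).
May has 31 days: +31 → Jun 1, 2192 (179 left).
Jun has 30 days: +30 → Jul 1, 2192 (149 left).
Jul has 31 days: +31 → Aug 1, 2192 (118 left).
Aug has 31 days: +31 → Sep 1, 2192 (87 left).
Sep has 30 days: +30 → Oct 1, 2192 (57 left).
Oct has 31 days: +31 → Nov 1, 2192 (26 left).
+26 → Nov 27, 2192.

November 27, 2192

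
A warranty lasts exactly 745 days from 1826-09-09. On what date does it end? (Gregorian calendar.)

+365 (one year) → Sep 9, 1827 (380 left).
Sep has 30 days: +22 → Oct 1, 1827 (358 left).
Oct has 31 days: +31 → Nov 1, 1827 (327 left).
Nov has 30 days: +30 → Dec 1, 1827 (297 left).
Dec has 31 days: +31 → Jan 1, 1828 (266 left).
Jan has 31 days: +31 → Feb 1, 1828 (235 left).
Feb has 29 days: +29 → Mar 1, 1828 (206 left).
Mar has 31 days: +31 → Apr 1, 1828 (175 left).
Apr has 30 days: +30 → May 1, 1828 (145 left).
May has 31 days: +31 → Jun 1, 1828 (114 left).
Jun has 30 days: +30 → Jul 1, 1828 (84 left).
Jul has 31 days: +31 → Aug 1, 1828 (53 left).
Aug has 31 days: +31 → Sep 1, 1828 (22 left).
+22 → Sep 23, 1828.

September 23, 1828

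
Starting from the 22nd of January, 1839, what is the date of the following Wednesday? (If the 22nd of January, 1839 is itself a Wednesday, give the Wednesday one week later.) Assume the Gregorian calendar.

Jan 22, 1839 is a Tuesday.
From Tuesday to the next Wednesday is 1 day.
Jan 22, 1839 + 1 = Jan 23, 1839.

January 23, 1839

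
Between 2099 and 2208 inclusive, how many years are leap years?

Multiples of 4 in [2099,2208]: 28.
Of those, multiples of 100: 2 (not leap unless ÷400).
Multiples of 400: 0.
Leap years = 28 − 2 + 0 = 26.

26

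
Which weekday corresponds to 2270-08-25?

Doomsday rule: the anchor day for the 2200s is Friday. For year 70: 70÷12 = 5 r 10, and 10÷4 = 2, so 5+10+2 = 17.
Friday + 17 ≡ Monday — that's 2270's doomsday.
In August the doomsday date is Aug 8.
Aug 25 is 17 days after Aug 8; 17 mod 7 = 3, so Monday + 3 = Thursday.

Thursday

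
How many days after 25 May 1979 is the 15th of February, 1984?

May 25, 1979 → May 25, 1980: 366 days (Feb 29, 1980 is in that span).
May 25, 1980 → May 25, 1981: 365 days.
May 25, 1981 → May 25, 1982: 365 days.
May 25, 1982 → May 25, 1983: 365 days.
May 25, 1983 → Jun 25, 1983: 31 days (May has 31).
Jun 25, 1983 → Jul 25, 1983: 30 days (June has 30).
Jul 25, 1983 → Aug 25, 1983: 31 days (July has 31).
Aug 25, 1983 → Sep 25, 1983: 31 days (August has 31).
Sep 25, 1983 → Oct 25, 1983: 30 days (September has 30).
Oct 25, 1983 → Nov 25, 1983: 31 days (October has 31).
Nov 25, 1983 → Dec 25, 1983: 30 days (November has 30).
Dec 25, 1983 → Jan 25, 1984: 31 days (December has 31).
Jan 25, 1984 → Feb 15, 1984: 21 days.
Total: 1727 days.

1727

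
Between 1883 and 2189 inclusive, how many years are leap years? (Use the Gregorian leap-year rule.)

75

Multiples of 4 in [1883,2189]: 77.
Of those, multiples of 100: 3 (not leap unless ÷400).
Multiples of 400: 1.
Leap years = 77 − 3 + 1 = 75.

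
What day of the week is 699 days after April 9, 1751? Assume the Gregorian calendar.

Thursday

First find the weekday of Apr 9, 1751. Doomsday rule: the anchor day for the 1700s is Sunday. For year 51: 51÷12 = 4 r 3, and 3÷4 = 0, so 4+3+0 = 7.
Sunday + 7 ≡ Sunday — that's 1751's doomsday.
In April the doomsday date is Apr 4.
Apr 9 is 5 days after Apr 4; 5 mod 7 = 5, so Sunday + 5 = Friday.
699 mod 7 = 6, so 699 days after a Friday is Friday + 6 = Thursday.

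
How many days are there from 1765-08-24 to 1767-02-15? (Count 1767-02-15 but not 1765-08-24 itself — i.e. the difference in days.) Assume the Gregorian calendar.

Aug 24, 1765 → Aug 24, 1766: 365 days.
Aug 24, 1766 → Sep 24, 1766: 31 days (August has 31).
Sep 24, 1766 → Oct 24, 1766: 30 days (September has 30).
Oct 24, 1766 → Nov 24, 1766: 31 days (October has 31).
Nov 24, 1766 → Dec 24, 1766: 30 days (November has 30).
Dec 24, 1766 → Jan 24, 1767: 31 days (December has 31).
Jan 24, 1767 → Feb 15, 1767: 22 days.
Total: 540 days.

540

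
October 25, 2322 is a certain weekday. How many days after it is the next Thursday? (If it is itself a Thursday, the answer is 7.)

1

Oct 25, 2322 is a Wednesday.
From Wednesday to the next Thursday is 1 day.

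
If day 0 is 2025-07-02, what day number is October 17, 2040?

5586

Jul 2, 2025 → Jul 2, 2026: 365 days.
Jul 2, 2026 → Jul 2, 2027: 365 days.
Jul 2, 2027 → Jul 2, 2028: 366 days (Feb 29, 2028 is in that span).
Jul 2, 2028 → Jul 2, 2029: 365 days.
Jul 2, 2029 → Jul 2, 2030: 365 days.
Jul 2, 2030 → Jul 2, 2031: 365 days.
Jul 2, 2031 → Jul 2, 2032: 366 days (Feb 29, 2032 is in that span).
Jul 2, 2032 → Jul 2, 2033: 365 days.
Jul 2, 2033 → Jul 2, 2034: 365 days.
Jul 2, 2034 → Jul 2, 2035: 365 days.
Jul 2, 2035 → Jul 2, 2036: 366 days (Feb 29, 2036 is in that span).
Jul 2, 2036 → Jul 2, 2037: 365 days.
Jul 2, 2037 → Jul 2, 2038: 365 days.
Jul 2, 2038 → Jul 2, 2039: 365 days.
Jul 2, 2039 → Jul 2, 2040: 366 days (Feb 29, 2040 is in that span).
Jul 2, 2040 → Aug 2, 2040: 31 days (July has 31).
Aug 2, 2040 → Sep 2, 2040: 31 days (August has 31).
Sep 2, 2040 → Oct 2, 2040: 30 days (September has 30).
Oct 2, 2040 → Oct 17, 2040: 15 days.
Total: 5586 days.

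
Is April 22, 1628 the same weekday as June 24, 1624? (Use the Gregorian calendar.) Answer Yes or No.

From Jun 24, 1624 to Apr 22, 1628 is 1398 days.
1398 mod 7 = 5, so they are different weekdays.
(Jun 24, 1624 is a Monday; Apr 22, 1628 is a Saturday.)

No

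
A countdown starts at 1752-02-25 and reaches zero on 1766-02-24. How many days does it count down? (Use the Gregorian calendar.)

5113

Feb 25, 1752 → Feb 25, 1753: 366 days (Feb 29, 1752 is in that span).
Feb 25, 1753 → Feb 25, 1754: 365 days.
Feb 25, 1754 → Feb 25, 1755: 365 days.
Feb 25, 1755 → Feb 25, 1756: 365 days.
Feb 25, 1756 → Feb 25, 1757: 366 days (Feb 29, 1756 is in that span).
Feb 25, 1757 → Feb 25, 1758: 365 days.
Feb 25, 1758 → Feb 25, 1759: 365 days.
Feb 25, 1759 → Feb 25, 1760: 365 days.
Feb 25, 1760 → Feb 25, 1761: 366 days (Feb 29, 1760 is in that span).
Feb 25, 1761 → Feb 25, 1762: 365 days.
Feb 25, 1762 → Feb 25, 1763: 365 days.
Feb 25, 1763 → Feb 25, 1764: 365 days.
Feb 25, 1764 → Feb 25, 1765: 366 days (Feb 29, 1764 is in that span).
Feb 25, 1765 → Mar 25, 1765: 28 days (February has 28).
Mar 25, 1765 → Apr 25, 1765: 31 days (March has 31).
Apr 25, 1765 → May 25, 1765: 30 days (April has 30).
May 25, 1765 → Jun 25, 1765: 31 days (May has 31).
Jun 25, 1765 → Jul 25, 1765: 30 days (June has 30).
Jul 25, 1765 → Aug 25, 1765: 31 days (July has 31).
Aug 25, 1765 → Sep 25, 1765: 31 days (August has 31).
Sep 25, 1765 → Oct 25, 1765: 30 days (September has 30).
Oct 25, 1765 → Nov 25, 1765: 31 days (October has 31).
Nov 25, 1765 → Dec 25, 1765: 30 days (November has 30).
Dec 25, 1765 → Jan 25, 1766: 31 days (December has 31).
Jan 25, 1766 → Feb 24, 1766: 30 days.
Total: 5113 days.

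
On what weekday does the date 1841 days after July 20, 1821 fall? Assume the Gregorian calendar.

Friday

First find the weekday of Jul 20, 1821. Doomsday rule: the anchor day for the 1800s is Friday. For year 21: 21÷12 = 1 r 9, and 9÷4 = 2, so 1+9+2 = 12.
Friday + 12 ≡ Wednesday — that's 1821's doomsday.
In July the doomsday date is Jul 11.
Jul 20 is 9 days after Jul 11; 9 mod 7 = 2, so Wednesday + 2 = Friday.
1841 mod 7 = 0, so 1841 days after a Friday is Friday + 0 = Friday.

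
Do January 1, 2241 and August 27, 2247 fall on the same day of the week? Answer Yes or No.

Yes

From Jan 1, 2241 to Aug 27, 2247 is 2429 days.
2429 mod 7 = 0, so they are the same weekday.
(Jan 1, 2241 is a Friday; Aug 27, 2247 is a Friday.)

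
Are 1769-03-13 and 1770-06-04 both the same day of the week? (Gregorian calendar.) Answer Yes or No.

Yes

From Mar 13, 1769 to Jun 4, 1770 is 448 days.
448 mod 7 = 0, so they are the same weekday.
(Mar 13, 1769 is a Monday; Jun 4, 1770 is a Monday.)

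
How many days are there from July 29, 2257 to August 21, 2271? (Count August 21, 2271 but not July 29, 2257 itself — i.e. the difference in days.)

Jul 29, 2257 → Jul 29, 2258: 365 days.
Jul 29, 2258 → Jul 29, 2259: 365 days.
Jul 29, 2259 → Jul 29, 2260: 366 days (Feb 29, 2260 is in that span).
Jul 29, 2260 → Jul 29, 2261: 365 days.
Jul 29, 2261 → Jul 29, 2262: 365 days.
Jul 29, 2262 → Jul 29, 2263: 365 days.
Jul 29, 2263 → Jul 29, 2264: 366 days (Feb 29, 2264 is in that span).
Jul 29, 2264 → Jul 29, 2265: 365 days.
Jul 29, 2265 → Jul 29, 2266: 365 days.
Jul 29, 2266 → Jul 29, 2267: 365 days.
Jul 29, 2267 → Jul 29, 2268: 366 days (Feb 29, 2268 is in that span).
Jul 29, 2268 → Jul 29, 2269: 365 days.
Jul 29, 2269 → Jul 29, 2270: 365 days.
Jul 29, 2270 → Aug 29, 2270: 31 days (July has 31).
Aug 29, 2270 → Sep 29, 2270: 31 days (August has 31).
Sep 29, 2270 → Oct 29, 2270: 30 days (September has 30).
Oct 29, 2270 → Nov 29, 2270: 31 days (October has 31).
Nov 29, 2270 → Dec 29, 2270: 30 days (November has 30).
Dec 29, 2270 → Jan 29, 2271: 31 days (December has 31).
Jan 29, 2271 → Feb 28, 2271: 30 days (January has 31).
Feb 28, 2271 → Mar 28, 2271: 28 days (February has 28).
Mar 28, 2271 → Apr 28, 2271: 31 days (March has 31).
Apr 28, 2271 → May 28, 2271: 30 days (April has 30).
May 28, 2271 → Jun 28, 2271: 31 days (May has 31).
Jun 28, 2271 → Jul 28, 2271: 30 days (June has 30).
Jul 28, 2271 → Aug 21, 2271: 24 days.
Total: 5136 days.

5136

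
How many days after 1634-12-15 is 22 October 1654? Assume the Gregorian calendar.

Dec 15, 1634 → Dec 15, 1635: 365 days.
Dec 15, 1635 → Dec 15, 1636: 366 days (Feb 29, 1636 is in that span).
Dec 15, 1636 → Dec 15, 1637: 365 days.
Dec 15, 1637 → Dec 15, 1638: 365 days.
Dec 15, 1638 → Dec 15, 1639: 365 days.
Dec 15, 1639 → Dec 15, 1640: 366 days (Feb 29, 1640 is in that span).
Dec 15, 1640 → Dec 15, 1641: 365 days.
Dec 15, 1641 → Dec 15, 1642: 365 days.
Dec 15, 1642 → Dec 15, 1643: 365 days.
Dec 15, 1643 → Dec 15, 1644: 366 days (Feb 29, 1644 is in that span).
Dec 15, 1644 → Dec 15, 1645: 365 days.
Dec 15, 1645 → Dec 15, 1646: 365 days.
Dec 15, 1646 → Dec 15, 1647: 365 days.
Dec 15, 1647 → Dec 15, 1648: 366 days (Feb 29, 1648 is in that span).
Dec 15, 1648 → Dec 15, 1649: 365 days.
Dec 15, 1649 → Dec 15, 1650: 365 days.
Dec 15, 1650 → Dec 15, 1651: 365 days.
Dec 15, 1651 → Dec 15, 1652: 366 days (Feb 29, 1652 is in that span).
Dec 15, 1652 → Dec 15, 1653: 365 days.
Dec 15, 1653 → Jan 15, 1654: 31 days (December has 31).
Jan 15, 1654 → Feb 15, 1654: 31 days (January has 31).
Feb 15, 1654 → Mar 15, 1654: 28 days (February has 28).
Mar 15, 1654 → Apr 15, 1654: 31 days (March has 31).
Apr 15, 1654 → May 15, 1654: 30 days (April has 30).
May 15, 1654 → Jun 15, 1654: 31 days (May has 31).
Jun 15, 1654 → Jul 15, 1654: 30 days (June has 30).
Jul 15, 1654 → Aug 15, 1654: 31 days (July has 31).
Aug 15, 1654 → Sep 15, 1654: 31 days (August has 31).
Sep 15, 1654 → Oct 15, 1654: 30 days (September has 30).
Oct 15, 1654 → Oct 22, 1654: 7 days.
Total: 7251 days.

7251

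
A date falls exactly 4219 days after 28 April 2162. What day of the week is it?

First find the weekday of Apr 28, 2162. Doomsday rule: the anchor day for the 2100s is Sunday. For year 62: 62÷12 = 5 r 2, and 2÷4 = 0, so 5+2+0 = 7.
Sunday + 7 ≡ Sunday — that's 2162's doomsday.
In April the doomsday date is Apr 4.
Apr 28 is 24 days after Apr 4; 24 mod 7 = 3, so Sunday + 3 = Wednesday.
4219 mod 7 = 5, so 4219 days after a Wednesday is Wednesday + 5 = Monday.

Monday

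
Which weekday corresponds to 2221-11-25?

Sunday

Doomsday rule: the anchor day for the 2200s is Friday. For year 21: 21÷12 = 1 r 9, and 9÷4 = 2, so 1+9+2 = 12.
Friday + 12 ≡ Wednesday — that's 2221's doomsday.
In November the doomsday date is Nov 7.
Nov 25 is 18 days after Nov 7; 18 mod 7 = 4, so Wednesday + 4 = Sunday.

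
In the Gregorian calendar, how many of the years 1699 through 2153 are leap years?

110

Multiples of 4 in [1699,2153]: 114.
Of those, multiples of 100: 5 (not leap unless ÷400).
Multiples of 400: 1.
Leap years = 114 − 5 + 1 = 110.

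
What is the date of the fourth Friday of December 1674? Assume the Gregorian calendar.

December 1, 1674 is a Saturday.
The first Friday is therefore December 7 (6 days later).
The fourth Friday is 7 + 3×7 = December 28.

December 28, 1674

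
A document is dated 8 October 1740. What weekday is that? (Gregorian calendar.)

Doomsday rule: the anchor day for the 1700s is Sunday. For year 40: 40÷12 = 3 r 4, and 4÷4 = 1, so 3+4+1 = 8.
Sunday + 8 ≡ Monday — that's 1740's doomsday.
In October the doomsday date is Oct 10.
Oct 8 is 2 days before Oct 10; 2 mod 7 = 2, so Monday − 2 = Saturday.

Saturday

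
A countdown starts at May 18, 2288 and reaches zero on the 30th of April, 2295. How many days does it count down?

May 18, 2288 → May 18, 2289: 365 days.
May 18, 2289 → May 18, 2290: 365 days.
May 18, 2290 → May 18, 2291: 365 days.
May 18, 2291 → May 18, 2292: 366 days (Feb 29, 2292 is in that span).
May 18, 2292 → May 18, 2293: 365 days.
May 18, 2293 → May 18, 2294: 365 days.
May 18, 2294 → Jun 18, 2294: 31 days (May has 31).
Jun 18, 2294 → Jul 18, 2294: 30 days (June has 30).
Jul 18, 2294 → Aug 18, 2294: 31 days (July has 31).
Aug 18, 2294 → Sep 18, 2294: 31 days (August has 31).
Sep 18, 2294 → Oct 18, 2294: 30 days (September has 30).
Oct 18, 2294 → Nov 18, 2294: 31 days (October has 31).
Nov 18, 2294 → Dec 18, 2294: 30 days (November has 30).
Dec 18, 2294 → Jan 18, 2295: 31 days (December has 31).
Jan 18, 2295 → Feb 18, 2295: 31 days (January has 31).
Feb 18, 2295 → Mar 18, 2295: 28 days (February has 28).
Mar 18, 2295 → Apr 18, 2295: 31 days (March has 31).
Apr 18, 2295 → Apr 30, 2295: 12 days.
Total: 2538 days.

2538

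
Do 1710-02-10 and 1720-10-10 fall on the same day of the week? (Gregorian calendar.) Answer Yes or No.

No

From Feb 10, 1710 to Oct 10, 1720 is 3895 days.
3895 mod 7 = 3, so they are different weekdays.
(Feb 10, 1710 is a Monday; Oct 10, 1720 is a Thursday.)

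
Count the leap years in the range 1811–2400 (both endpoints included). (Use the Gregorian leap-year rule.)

Multiples of 4 in [1811,2400]: 148.
Of those, multiples of 100: 6 (not leap unless ÷400).
Multiples of 400: 2.
Leap years = 148 − 6 + 2 = 144.

144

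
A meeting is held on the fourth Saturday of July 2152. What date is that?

July 22, 2152

July 1, 2152 is a Saturday.
The first Saturday is therefore July 1 (same day).
The fourth Saturday is 1 + 3×7 = July 22.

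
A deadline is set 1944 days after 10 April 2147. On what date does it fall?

+366 (one year; includes Feb 29, 2148) → Apr 10, 2148 (1578 left).
+365 (one year) → Apr 10, 2149 (1213 left).
+365 (one year) → Apr 10, 2150 (848 left).
+365 (one year) → Apr 10, 2151 (483 left).
+366 (one year; includes Feb 29, 2152) → Apr 10, 2152 (117 left).
Apr has 30 days: +21 → May 1, 2152 (96 left).
May has 31 days: +31 → Jun 1, 2152 (65 left).
Jun has 30 days: +30 → Jul 1, 2152 (35 left).
Jul has 31 days: +31 → Aug 1, 2152 (4 left).
+4 → Aug 5, 2152.

August 5, 2152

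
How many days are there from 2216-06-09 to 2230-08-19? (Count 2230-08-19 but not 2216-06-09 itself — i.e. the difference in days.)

5184

Jun 9, 2216 → Jun 9, 2217: 365 days.
Jun 9, 2217 → Jun 9, 2218: 365 days.
Jun 9, 2218 → Jun 9, 2219: 365 days.
Jun 9, 2219 → Jun 9, 2220: 366 days (Feb 29, 2220 is in that span).
Jun 9, 2220 → Jun 9, 2221: 365 days.
Jun 9, 2221 → Jun 9, 2222: 365 days.
Jun 9, 2222 → Jun 9, 2223: 365 days.
Jun 9, 2223 → Jun 9, 2224: 366 days (Feb 29, 2224 is in that span).
Jun 9, 2224 → Jun 9, 2225: 365 days.
Jun 9, 2225 → Jun 9, 2226: 365 days.
Jun 9, 2226 → Jun 9, 2227: 365 days.
Jun 9, 2227 → Jun 9, 2228: 366 days (Feb 29, 2228 is in that span).
Jun 9, 2228 → Jun 9, 2229: 365 days.
Jun 9, 2229 → Jun 9, 2230: 365 days.
Jun 9, 2230 → Jul 9, 2230: 30 days (June has 30).
Jul 9, 2230 → Aug 9, 2230: 31 days (July has 31).
Aug 9, 2230 → Aug 19, 2230: 10 days.
Total: 5184 days.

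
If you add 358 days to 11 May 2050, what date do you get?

May 4, 2051

May has 31 days: +21 → Jun 1, 2050 (337 left).
Jun has 30 days: +30 → Jul 1, 2050 (307 left).
Jul has 31 days: +31 → Aug 1, 2050 (276 left).
Aug has 31 days: +31 → Sep 1, 2050 (245 left).
Sep has 30 days: +30 → Oct 1, 2050 (215 left).
Oct has 31 days: +31 → Nov 1, 2050 (184 left).
Nov has 30 days: +30 → Dec 1, 2050 (154 left).
Dec has 31 days: +31 → Jan 1, 2051 (123 left).
Jan has 31 days: +31 → Feb 1, 2051 (92 left).
Feb has 28 days: +28 → Mar 1, 2051 (64 left).
Mar has 31 days: +31 → Apr 1, 2051 (33 left).
Apr has 30 days: +30 → May 1, 2051 (3 left).
+3 → May 4, 2051.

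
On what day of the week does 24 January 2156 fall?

Saturday

Doomsday rule: the anchor day for the 2100s is Sunday. For year 56: 56÷12 = 4 r 8, and 8÷4 = 2, so 4+8+2 = 14.
Sunday + 14 ≡ Sunday — that's 2156's doomsday.
In January the doomsday date is Jan 4 (2156 is a leap year (divisible by 4)).
Jan 24 is 20 days after Jan 4; 20 mod 7 = 6, so Sunday + 6 = Saturday.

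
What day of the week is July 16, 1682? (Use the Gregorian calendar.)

Doomsday rule: the anchor day for the 1600s is Tuesday. For year 82: 82÷12 = 6 r 10, and 10÷4 = 2, so 6+10+2 = 18.
Tuesday + 18 ≡ Saturday — that's 1682's doomsday.
In July the doomsday date is Jul 11.
Jul 16 is 5 days after Jul 11; 5 mod 7 = 5, so Saturday + 5 = Thursday.

Thursday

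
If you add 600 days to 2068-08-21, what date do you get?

+365 (one year) → Aug 21, 2069 (235 left).
Aug has 31 days: +11 → Sep 1, 2069 (224 left).
Sep has 30 days: +30 → Oct 1, 2069 (194 left).
Oct has 31 days: +31 → Nov 1, 2069 (163 left).
Nov has 30 days: +30 → Dec 1, 2069 (133 left).
Dec has 31 days: +31 → Jan 1, 2070 (102 left).
Jan has 31 days: +31 → Feb 1, 2070 (71 left).
Feb has 28 days: +28 → Mar 1, 2070 (43 left).
Mar has 31 days: +31 → Apr 1, 2070 (12 left).
+12 → Apr 13, 2070.

April 13, 2070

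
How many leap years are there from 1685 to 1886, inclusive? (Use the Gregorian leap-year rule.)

48

Multiples of 4 in [1685,1886]: 50.
Of those, multiples of 100: 2 (not leap unless ÷400).
Multiples of 400: 0.
Leap years = 50 − 2 + 0 = 48.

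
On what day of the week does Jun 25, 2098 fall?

Wednesday

Doomsday rule: the anchor day for the 2000s is Tuesday. For year 98: 98÷12 = 8 r 2, and 2÷4 = 0, so 8+2+0 = 10.
Tuesday + 10 ≡ Friday — that's 2098's doomsday.
In June the doomsday date is Jun 6.
Jun 25 is 19 days after Jun 6; 19 mod 7 = 5, so Friday + 5 = Wednesday.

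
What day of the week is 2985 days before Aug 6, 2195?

First find the weekday of Aug 6, 2195. Doomsday rule: the anchor day for the 2100s is Sunday. For year 95: 95÷12 = 7 r 11, and 11÷4 = 2, so 7+11+2 = 20.
Sunday + 20 ≡ Saturday — that's 2195's doomsday.
In August the doomsday date is Aug 8.
Aug 6 is 2 days before Aug 8; 2 mod 7 = 2, so Saturday − 2 = Thursday.
2985 mod 7 = 3, so 2985 days before a Thursday is Thursday − 3 = Monday.

Monday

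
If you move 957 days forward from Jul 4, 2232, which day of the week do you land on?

Monday

First find the weekday of Jul 4, 2232. Doomsday rule: the anchor day for the 2200s is Friday. For year 32: 32÷12 = 2 r 8, and 8÷4 = 2, so 2+8+2 = 12.
Friday + 12 ≡ Wednesday — that's 2232's doomsday.
In July the doomsday date is Jul 11.
Jul 4 is 7 days before Jul 11; 7 mod 7 = 0, so Wednesday − 0 = Wednesday.
957 mod 7 = 5, so 957 days after a Wednesday is Wednesday + 5 = Monday.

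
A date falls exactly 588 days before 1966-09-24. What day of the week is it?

First find the weekday of Sep 24, 1966. Doomsday rule: the anchor day for the 1900s is Wednesday. For year 66: 66÷12 = 5 r 6, and 6÷4 = 1, so 5+6+1 = 12.
Wednesday + 12 ≡ Monday — that's 1966's doomsday.
In September the doomsday date is Sep 5.
Sep 24 is 19 days after Sep 5; 19 mod 7 = 5, so Monday + 5 = Saturday.
588 mod 7 = 0, so 588 days before a Saturday is Saturday − 0 = Saturday.

Saturday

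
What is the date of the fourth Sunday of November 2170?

November 25, 2170

November 1, 2170 is a Thursday.
The first Sunday is therefore November 4 (3 days later).
The fourth Sunday is 4 + 3×7 = November 25.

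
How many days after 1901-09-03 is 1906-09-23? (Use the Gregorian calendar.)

1846

Sep 3, 1901 → Sep 3, 1902: 365 days.
Sep 3, 1902 → Sep 3, 1903: 365 days.
Sep 3, 1903 → Sep 3, 1904: 366 days (Feb 29, 1904 is in that span).
Sep 3, 1904 → Sep 3, 1905: 365 days.
Sep 3, 1905 → Oct 3, 1905: 30 days (September has 30).
Oct 3, 1905 → Nov 3, 1905: 31 days (October has 31).
Nov 3, 1905 → Dec 3, 1905: 30 days (November has 30).
Dec 3, 1905 → Jan 3, 1906: 31 days (December has 31).
Jan 3, 1906 → Feb 3, 1906: 31 days (January has 31).
Feb 3, 1906 → Mar 3, 1906: 28 days (February has 28).
Mar 3, 1906 → Apr 3, 1906: 31 days (March has 31).
Apr 3, 1906 → May 3, 1906: 30 days (April has 30).
May 3, 1906 → Jun 3, 1906: 31 days (May has 31).
Jun 3, 1906 → Jul 3, 1906: 30 days (June has 30).
Jul 3, 1906 → Aug 3, 1906: 31 days (July has 31).
Aug 3, 1906 → Sep 3, 1906: 31 days (August has 31).
Sep 3, 1906 → Sep 23, 1906: 20 days.
Total: 1846 days.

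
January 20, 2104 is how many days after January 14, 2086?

Jan 14, 2086 → Jan 14, 2087: 365 days.
Jan 14, 2087 → Jan 14, 2088: 365 days.
Jan 14, 2088 → Jan 14, 2089: 366 days (Feb 29, 2088 is in that span).
Jan 14, 2089 → Jan 14, 2090: 365 days.
Jan 14, 2090 → Jan 14, 2091: 365 days.
Jan 14, 2091 → Jan 14, 2092: 365 days.
Jan 14, 2092 → Jan 14, 2093: 366 days (Feb 29, 2092 is in that span).
Jan 14, 2093 → Jan 14, 2094: 365 days.
Jan 14, 2094 → Jan 14, 2095: 365 days.
Jan 14, 2095 → Jan 14, 2096: 365 days.
Jan 14, 2096 → Jan 14, 2097: 366 days (Feb 29, 2096 is in that span).
Jan 14, 2097 → Jan 14, 2098: 365 days.
Jan 14, 2098 → Jan 14, 2099: 365 days.
Jan 14, 2099 → Jan 14, 2100: 365 days.
Jan 14, 2100 → Jan 14, 2101: 365 days.
Jan 14, 2101 → Jan 14, 2102: 365 days.
Jan 14, 2102 → Jan 14, 2103: 365 days.
Jan 14, 2103 → Feb 14, 2103: 31 days (January has 31).
Feb 14, 2103 → Mar 14, 2103: 28 days (February has 28).
Mar 14, 2103 → Apr 14, 2103: 31 days (March has 31).
Apr 14, 2103 → May 14, 2103: 30 days (April has 30).
May 14, 2103 → Jun 14, 2103: 31 days (May has 31).
Jun 14, 2103 → Jul 14, 2103: 30 days (June has 30).
Jul 14, 2103 → Aug 14, 2103: 31 days (July has 31).
Aug 14, 2103 → Sep 14, 2103: 31 days (August has 31).
Sep 14, 2103 → Oct 14, 2103: 30 days (September has 30).
Oct 14, 2103 → Nov 14, 2103: 31 days (October has 31).
Nov 14, 2103 → Dec 14, 2103: 30 days (November has 30).
Dec 14, 2103 → Jan 14, 2104: 31 days (December has 31).
Jan 14, 2104 → Jan 20, 2104: 6 days.
Total: 6579 days.

6579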